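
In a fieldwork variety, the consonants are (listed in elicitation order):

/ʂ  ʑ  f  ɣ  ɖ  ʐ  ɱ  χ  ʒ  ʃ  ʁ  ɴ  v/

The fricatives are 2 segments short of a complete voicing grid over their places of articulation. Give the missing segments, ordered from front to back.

/ɕ/, /x/

Voiceless: /f/ (labiodental), /ʃ/ (postalveolar), /ʂ/ (retroflex), /χ/ (uvular).
Voiced: /v/ (labiodental), /ʒ/ (postalveolar), /ʐ/ (retroflex), /ʑ/ (alveolo-palatal), /ɣ/ (velar), /ʁ/ (uvular).
Gaps, from front to back: alveolo-palatal lacks voiceless (/ɕ/); velar lacks voiceless (/x/).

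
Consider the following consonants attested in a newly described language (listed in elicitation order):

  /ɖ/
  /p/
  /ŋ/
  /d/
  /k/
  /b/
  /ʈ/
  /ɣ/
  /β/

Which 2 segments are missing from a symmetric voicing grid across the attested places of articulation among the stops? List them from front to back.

/t/, /ɡ/

place of articulation  voiceless  voiced  
bilabial          p         b       
alveolar          —         d       
retroflex         ʈ         ɖ       
velar             k         —       
Gaps, from front to back: alveolar lacks voiceless (/t/); velar lacks voiced (/ɡ/).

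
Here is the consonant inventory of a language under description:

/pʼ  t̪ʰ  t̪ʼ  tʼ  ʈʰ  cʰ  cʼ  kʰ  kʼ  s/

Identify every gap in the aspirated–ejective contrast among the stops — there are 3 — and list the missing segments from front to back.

/pʰ/, /tʰ/, /ʈʼ/

bilabial: aspirated —, ejective /pʼ/.
dental: aspirated /t̪ʰ/, ejective /t̪ʼ/.
alveolar: aspirated —, ejective /tʼ/.
retroflex: aspirated /ʈʰ/, ejective —.
palatal: aspirated /cʰ/, ejective /cʼ/.
velar: aspirated /kʰ/, ejective /kʼ/.
Gaps, from front to back: bilabial lacks aspirated (/pʰ/); alveolar lacks aspirated (/tʰ/); retroflex lacks ejective (/ʈʼ/).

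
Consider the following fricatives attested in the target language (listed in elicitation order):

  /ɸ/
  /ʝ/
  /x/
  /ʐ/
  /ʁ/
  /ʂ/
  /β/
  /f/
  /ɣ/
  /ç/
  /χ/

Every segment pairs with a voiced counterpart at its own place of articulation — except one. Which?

Bilabial: /ɸ/ ~ /β/
Retroflex: /ʂ/ ~ /ʐ/
Palatal: /ç/ ~ /ʝ/
Velar: /x/ ~ /ɣ/
Uvular: /χ/ ~ /ʁ/
Labiodental: only /f/ (voiceless); no voiced partner.
So /f/ is the unpaired segment.

/f/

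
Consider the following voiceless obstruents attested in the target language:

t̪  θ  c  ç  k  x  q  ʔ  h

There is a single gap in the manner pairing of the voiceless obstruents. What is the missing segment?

/χ/

Stop: /t̪/ (dental), /c/ (palatal), /k/ (velar), /q/ (uvular), /ʔ/ (glottal).
Fricative: /θ/ (dental), /ç/ (palatal), /x/ (velar), /h/ (glottal).
The uvular row has no fricative member, so the gap is the uvular fricative /χ/.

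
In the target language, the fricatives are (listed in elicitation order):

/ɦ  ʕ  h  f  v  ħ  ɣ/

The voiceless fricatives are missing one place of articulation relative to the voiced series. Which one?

velar

labiodental: voiceless /f/, voiced /v/.
velar: voiceless —, voiced /ɣ/.
pharyngeal: voiceless /ħ/, voiced /ʕ/.
glottal: voiceless /h/, voiced /ɦ/.
Every place of articulation has a voiceless member except velar, where /x/ would be expected.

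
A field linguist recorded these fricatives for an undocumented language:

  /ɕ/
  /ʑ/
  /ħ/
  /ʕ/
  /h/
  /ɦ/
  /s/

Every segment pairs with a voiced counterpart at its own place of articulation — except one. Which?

Alveolo-palatal: /ɕ/ ~ /ʑ/
Pharyngeal: /ħ/ ~ /ʕ/
Glottal: /h/ ~ /ɦ/
Alveolar: only /s/ (voiceless); no voiced partner.
So /s/ is the unpaired segment.

/s/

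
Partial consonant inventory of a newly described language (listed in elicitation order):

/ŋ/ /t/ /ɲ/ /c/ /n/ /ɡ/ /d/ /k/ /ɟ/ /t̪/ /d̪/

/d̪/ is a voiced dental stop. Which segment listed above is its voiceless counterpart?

/t̪/

The voiceless counterpart is a voiceless dental stop — in this inventory, /t̪/.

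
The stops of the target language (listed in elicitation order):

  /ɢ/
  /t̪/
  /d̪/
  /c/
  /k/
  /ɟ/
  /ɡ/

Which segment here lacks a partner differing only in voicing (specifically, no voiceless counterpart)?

Dental: /t̪/ ~ /d̪/
Palatal: /c/ ~ /ɟ/
Velar: /k/ ~ /ɡ/
Uvular: only /ɢ/ (voiced); no voiceless partner.
So /ɢ/ is the unpaired segment.

/ɢ/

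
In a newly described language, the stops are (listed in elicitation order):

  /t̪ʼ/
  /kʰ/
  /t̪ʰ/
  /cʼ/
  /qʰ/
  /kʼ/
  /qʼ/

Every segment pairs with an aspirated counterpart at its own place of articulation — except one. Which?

/cʼ/

Dental: /t̪ʰ/ ~ /t̪ʼ/
Velar: /kʰ/ ~ /kʼ/
Uvular: /qʰ/ ~ /qʼ/
Palatal: only /cʼ/ (ejective); no aspirated partner.
So /cʼ/ is the unpaired segment.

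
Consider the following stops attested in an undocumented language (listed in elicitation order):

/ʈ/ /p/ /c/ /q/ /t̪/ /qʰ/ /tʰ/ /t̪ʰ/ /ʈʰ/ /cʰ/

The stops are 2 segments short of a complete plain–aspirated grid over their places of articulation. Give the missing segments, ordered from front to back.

/pʰ/, /t/

Plain: /p/ (bilabial), /t̪/ (dental), /ʈ/ (retroflex), /c/ (palatal), /q/ (uvular).
Aspirated: /t̪ʰ/ (dental), /tʰ/ (alveolar), /ʈʰ/ (retroflex), /cʰ/ (palatal), /qʰ/ (uvular).
Gaps, from front to back: bilabial lacks aspirated (/pʰ/); alveolar lacks plain (/t/).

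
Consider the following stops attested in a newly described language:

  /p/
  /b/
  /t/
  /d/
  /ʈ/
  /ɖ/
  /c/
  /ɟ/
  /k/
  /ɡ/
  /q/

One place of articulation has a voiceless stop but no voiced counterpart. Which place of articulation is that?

uvular

place of articulation  voiceless  voiced  
bilabial          p         b       
alveolar          t         d       
retroflex         ʈ         ɖ       
palatal           c         ɟ       
velar             k         ɡ       
uvular            q         —       
Every place of articulation has a voiced member except uvular, where /ɢ/ would be expected.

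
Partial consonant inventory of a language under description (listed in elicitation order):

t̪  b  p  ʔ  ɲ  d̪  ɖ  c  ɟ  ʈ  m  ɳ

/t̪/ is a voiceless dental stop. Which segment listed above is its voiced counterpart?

The voiced counterpart is a voiced dental stop — in this inventory, /d̪/.

/d̪/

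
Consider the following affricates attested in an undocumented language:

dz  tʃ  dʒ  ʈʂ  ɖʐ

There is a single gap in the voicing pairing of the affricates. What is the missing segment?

alveolar: voiceless —, voiced /dz/.
postalveolar: voiceless /tʃ/, voiced /dʒ/.
retroflex: voiceless /ʈʂ/, voiced /ɖʐ/.
The alveolar row has no voiceless member, so the gap is the voiceless alveolar affricate /ts/.

/ts/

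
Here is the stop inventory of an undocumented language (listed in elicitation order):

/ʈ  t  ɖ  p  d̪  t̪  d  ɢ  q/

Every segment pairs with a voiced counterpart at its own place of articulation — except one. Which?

Dental: /t̪/ ~ /d̪/
Alveolar: /t/ ~ /d/
Retroflex: /ʈ/ ~ /ɖ/
Uvular: /q/ ~ /ɢ/
Bilabial: only /p/ (voiceless); no voiced partner.
So /p/ is the unpaired segment.

/p/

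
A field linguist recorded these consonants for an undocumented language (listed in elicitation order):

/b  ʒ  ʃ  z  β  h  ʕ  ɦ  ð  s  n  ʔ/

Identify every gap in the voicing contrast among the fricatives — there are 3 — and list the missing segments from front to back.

bilabial: voiceless —, voiced /β/.
dental: voiceless —, voiced /ð/.
alveolar: voiceless /s/, voiced /z/.
postalveolar: voiceless /ʃ/, voiced /ʒ/.
pharyngeal: voiceless —, voiced /ʕ/.
glottal: voiceless /h/, voiced /ɦ/.
Gaps, from front to back: bilabial lacks voiceless (/ɸ/); dental lacks voiceless (/θ/); pharyngeal lacks voiceless (/ħ/).

/ɸ/, /θ/, /ħ/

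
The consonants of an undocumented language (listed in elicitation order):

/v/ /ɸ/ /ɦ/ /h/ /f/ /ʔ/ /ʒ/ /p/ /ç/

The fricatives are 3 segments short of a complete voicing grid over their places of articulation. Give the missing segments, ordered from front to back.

/β/, /ʃ/, /ʝ/

Voiceless: /ɸ/ (bilabial), /f/ (labiodental), /ç/ (palatal), /h/ (glottal).
Voiced: /v/ (labiodental), /ʒ/ (postalveolar), /ɦ/ (glottal).
Gaps, from front to back: bilabial lacks voiced (/β/); postalveolar lacks voiceless (/ʃ/); palatal lacks voiced (/ʝ/).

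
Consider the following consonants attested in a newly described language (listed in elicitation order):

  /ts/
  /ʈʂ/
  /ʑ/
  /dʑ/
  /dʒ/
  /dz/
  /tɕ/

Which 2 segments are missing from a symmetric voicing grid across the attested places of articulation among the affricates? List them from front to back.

alveolar: voiceless /ts/, voiced /dz/.
postalveolar: voiceless —, voiced /dʒ/.
retroflex: voiceless /ʈʂ/, voiced —.
alveolo-palatal: voiceless /tɕ/, voiced /dʑ/.
Gaps, from front to back: postalveolar lacks voiceless (/tʃ/); retroflex lacks voiced (/ɖʐ/).

/tʃ/, /ɖʐ/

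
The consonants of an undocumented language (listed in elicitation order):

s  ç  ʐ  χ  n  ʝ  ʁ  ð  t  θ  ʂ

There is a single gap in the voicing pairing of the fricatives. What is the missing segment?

dental: voiceless /θ/, voiced /ð/.
alveolar: voiceless /s/, voiced —.
retroflex: voiceless /ʂ/, voiced /ʐ/.
palatal: voiceless /ç/, voiced /ʝ/.
uvular: voiceless /χ/, voiced /ʁ/.
The alveolar row has no voiced member, so the gap is the voiced alveolar fricative /z/.

/z/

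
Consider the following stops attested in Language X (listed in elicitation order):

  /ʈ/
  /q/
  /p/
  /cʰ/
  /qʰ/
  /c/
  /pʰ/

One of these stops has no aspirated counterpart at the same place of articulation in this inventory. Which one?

Bilabial: /p/ ~ /pʰ/
Palatal: /c/ ~ /cʰ/
Uvular: /q/ ~ /qʰ/
Retroflex: only /ʈ/ (plain); no aspirated partner.
So /ʈ/ is the unpaired segment.

/ʈ/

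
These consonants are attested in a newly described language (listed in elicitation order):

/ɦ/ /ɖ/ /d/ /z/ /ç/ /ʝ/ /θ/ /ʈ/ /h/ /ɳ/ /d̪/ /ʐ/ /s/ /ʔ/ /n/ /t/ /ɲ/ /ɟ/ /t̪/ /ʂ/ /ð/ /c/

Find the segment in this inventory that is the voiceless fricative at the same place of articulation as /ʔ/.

/ʔ/ is a voiceless glottal stop.
The voiceless fricative at the same place is a voiceless glottal fricative — in this inventory, /h/.

/h/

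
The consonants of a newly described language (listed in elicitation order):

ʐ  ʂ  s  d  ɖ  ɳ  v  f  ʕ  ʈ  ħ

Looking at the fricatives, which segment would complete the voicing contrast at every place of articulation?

place of articulation  voiceless  voiced  
labiodental       f         v       
alveolar          s         —       
retroflex         ʂ         ʐ       
pharyngeal        ħ         ʕ       
The alveolar row has no voiced member, so the gap is the voiced alveolar fricative /z/.

/z/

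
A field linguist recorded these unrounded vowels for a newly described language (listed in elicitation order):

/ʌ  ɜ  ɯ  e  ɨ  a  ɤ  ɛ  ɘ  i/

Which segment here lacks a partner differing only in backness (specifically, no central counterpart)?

High: /i/ ~ /ɨ/ ~ /ɯ/
High-mid: /e/ ~ /ɘ/ ~ /ɤ/
Low-mid: /ɛ/ ~ /ɜ/ ~ /ʌ/
Low: only /a/ (front); no central partner.
So /a/ is the unpaired segment.

/a/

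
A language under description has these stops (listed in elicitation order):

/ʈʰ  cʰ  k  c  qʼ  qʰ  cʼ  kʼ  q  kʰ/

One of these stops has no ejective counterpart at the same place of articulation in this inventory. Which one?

Palatal: /c/ ~ /cʰ/ ~ /cʼ/
Velar: /k/ ~ /kʰ/ ~ /kʼ/
Uvular: /q/ ~ /qʰ/ ~ /qʼ/
Retroflex: only /ʈʰ/ (aspirated); no ejective partner.
So /ʈʰ/ is the unpaired segment.

/ʈʰ/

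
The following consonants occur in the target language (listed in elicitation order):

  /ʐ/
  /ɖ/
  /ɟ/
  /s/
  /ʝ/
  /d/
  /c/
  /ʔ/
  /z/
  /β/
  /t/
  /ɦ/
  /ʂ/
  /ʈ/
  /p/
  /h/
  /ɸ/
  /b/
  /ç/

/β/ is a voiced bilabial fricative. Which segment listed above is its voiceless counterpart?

/ɸ/

The voiceless counterpart is a voiceless bilabial fricative — in this inventory, /ɸ/.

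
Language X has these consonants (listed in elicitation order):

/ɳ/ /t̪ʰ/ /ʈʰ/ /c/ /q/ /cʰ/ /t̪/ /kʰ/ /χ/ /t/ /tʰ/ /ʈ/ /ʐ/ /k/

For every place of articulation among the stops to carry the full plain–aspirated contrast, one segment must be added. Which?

/qʰ/

Plain: /t̪/ (dental), /t/ (alveolar), /ʈ/ (retroflex), /c/ (palatal), /k/ (velar), /q/ (uvular).
Aspirated: /t̪ʰ/ (dental), /tʰ/ (alveolar), /ʈʰ/ (retroflex), /cʰ/ (palatal), /kʰ/ (velar).
The uvular row has no aspirated member, so the gap is the aspirated uvular stop /qʰ/.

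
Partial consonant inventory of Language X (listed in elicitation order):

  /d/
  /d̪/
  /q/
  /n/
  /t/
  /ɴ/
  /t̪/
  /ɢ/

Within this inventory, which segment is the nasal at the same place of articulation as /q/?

/q/ is a voiceless uvular stop.
The nasal at the same place is an uvular nasal — in this inventory, /ɴ/.

/ɴ/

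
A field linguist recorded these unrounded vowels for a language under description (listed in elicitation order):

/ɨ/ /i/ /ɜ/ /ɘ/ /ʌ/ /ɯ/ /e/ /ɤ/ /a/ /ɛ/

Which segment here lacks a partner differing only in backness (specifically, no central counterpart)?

High: /i/ ~ /ɨ/ ~ /ɯ/
High-mid: /e/ ~ /ɘ/ ~ /ɤ/
Low-mid: /ɛ/ ~ /ɜ/ ~ /ʌ/
Low: only /a/ (front); no central partner.
So /a/ is the unpaired segment.

/a/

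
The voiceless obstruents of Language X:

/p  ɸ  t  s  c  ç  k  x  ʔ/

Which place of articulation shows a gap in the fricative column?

glottal

place of articulation  stop      fricative
bilabial          p         ɸ       
alveolar          t         s       
palatal           c         ç       
velar             k         x       
glottal           ʔ         —       
Every place of articulation has a fricative member except glottal, where /h/ would be expected.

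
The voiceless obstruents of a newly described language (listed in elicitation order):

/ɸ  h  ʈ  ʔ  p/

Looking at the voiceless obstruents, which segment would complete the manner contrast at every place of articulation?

/ʂ/

place of articulation  stop      fricative
bilabial          p         ɸ       
retroflex         ʈ         —       
glottal           ʔ         h       
The retroflex row has no fricative member, so the gap is the retroflex fricative /ʂ/.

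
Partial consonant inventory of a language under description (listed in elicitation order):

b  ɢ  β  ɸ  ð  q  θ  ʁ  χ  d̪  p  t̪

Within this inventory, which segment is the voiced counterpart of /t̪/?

/d̪/

/t̪/ is a voiceless dental stop.
The voiced counterpart is a voiced dental stop — in this inventory, /d̪/.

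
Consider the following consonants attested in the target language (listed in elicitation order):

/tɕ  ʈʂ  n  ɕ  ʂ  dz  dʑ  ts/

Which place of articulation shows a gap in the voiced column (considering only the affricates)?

retroflex

Voiceless: /ts/ (alveolar), /ʈʂ/ (retroflex), /tɕ/ (alveolo-palatal).
Voiced: /dz/ (alveolar), /dʑ/ (alveolo-palatal).
Every place of articulation has a voiced member except retroflex, where /ɖʐ/ would be expected.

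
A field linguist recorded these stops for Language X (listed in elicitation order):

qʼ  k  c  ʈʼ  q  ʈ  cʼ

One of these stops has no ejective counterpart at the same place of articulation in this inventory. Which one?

/k/

Retroflex: /ʈ/ ~ /ʈʼ/
Palatal: /c/ ~ /cʼ/
Uvular: /q/ ~ /qʼ/
Velar: only /k/ (plain); no ejective partner.
So /k/ is the unpaired segment.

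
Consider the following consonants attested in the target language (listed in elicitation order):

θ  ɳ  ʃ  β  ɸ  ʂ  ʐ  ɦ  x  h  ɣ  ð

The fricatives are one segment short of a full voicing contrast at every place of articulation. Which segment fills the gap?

place of articulation  voiceless  voiced  
bilabial          ɸ         β       
dental            θ         ð       
postalveolar      ʃ         —       
retroflex         ʂ         ʐ       
velar             x         ɣ       
glottal           h         ɦ       
The postalveolar row has no voiced member, so the gap is the voiced postalveolar fricative /ʒ/.

/ʒ/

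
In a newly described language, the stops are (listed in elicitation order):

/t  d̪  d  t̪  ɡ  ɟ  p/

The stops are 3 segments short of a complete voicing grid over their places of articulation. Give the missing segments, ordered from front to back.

/b/, /c/, /k/

Voiceless: /p/ (bilabial), /t̪/ (dental), /t/ (alveolar).
Voiced: /d̪/ (dental), /d/ (alveolar), /ɟ/ (palatal), /ɡ/ (velar).
Gaps, from front to back: bilabial lacks voiced (/b/); palatal lacks voiceless (/c/); velar lacks voiceless (/k/).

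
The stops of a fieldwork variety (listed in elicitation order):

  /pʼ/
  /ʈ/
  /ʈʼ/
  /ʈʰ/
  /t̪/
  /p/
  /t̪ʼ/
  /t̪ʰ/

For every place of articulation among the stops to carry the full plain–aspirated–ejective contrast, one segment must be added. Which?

bilabial: plain /p/, aspirated —, ejective /pʼ/.
dental: plain /t̪/, aspirated /t̪ʰ/, ejective /t̪ʼ/.
retroflex: plain /ʈ/, aspirated /ʈʰ/, ejective /ʈʼ/.
The bilabial row has no aspirated member, so the gap is the aspirated bilabial stop /pʰ/.

/pʰ/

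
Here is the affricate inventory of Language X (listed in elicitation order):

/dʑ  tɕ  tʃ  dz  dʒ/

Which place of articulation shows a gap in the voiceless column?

alveolar

place of articulation  voiceless  voiced  
alveolar          —         dz      
postalveolar      tʃ        dʒ      
alveolo-palatal   tɕ        dʑ      
Every place of articulation has a voiceless member except alveolar, where /ts/ would be expected.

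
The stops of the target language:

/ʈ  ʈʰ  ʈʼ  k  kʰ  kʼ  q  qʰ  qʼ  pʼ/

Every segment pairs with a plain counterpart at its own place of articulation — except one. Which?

Retroflex: /ʈ/ ~ /ʈʰ/ ~ /ʈʼ/
Velar: /k/ ~ /kʰ/ ~ /kʼ/
Uvular: /q/ ~ /qʰ/ ~ /qʼ/
Bilabial: only /pʼ/ (ejective); no plain partner.
So /pʼ/ is the unpaired segment.

/pʼ/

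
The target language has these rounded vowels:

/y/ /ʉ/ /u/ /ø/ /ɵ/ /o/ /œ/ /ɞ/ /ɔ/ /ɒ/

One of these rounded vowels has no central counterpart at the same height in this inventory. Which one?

High: /y/ ~ /ʉ/ ~ /u/
High-mid: /ø/ ~ /ɵ/ ~ /o/
Low-mid: /œ/ ~ /ɞ/ ~ /ɔ/
Low: only /ɒ/ (back); no central partner.
So /ɒ/ is the unpaired segment.

/ɒ/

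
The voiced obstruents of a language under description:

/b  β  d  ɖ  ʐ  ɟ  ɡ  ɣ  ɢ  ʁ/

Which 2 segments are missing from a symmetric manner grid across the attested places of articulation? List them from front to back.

/z/, /ʝ/

place of articulation  stop      fricative
bilabial          b         β       
alveolar          d         —       
retroflex         ɖ         ʐ       
palatal           ɟ         —       
velar             ɡ         ɣ       
uvular            ɢ         ʁ       
Gaps, from front to back: alveolar lacks fricative (/z/); palatal lacks fricative (/ʝ/).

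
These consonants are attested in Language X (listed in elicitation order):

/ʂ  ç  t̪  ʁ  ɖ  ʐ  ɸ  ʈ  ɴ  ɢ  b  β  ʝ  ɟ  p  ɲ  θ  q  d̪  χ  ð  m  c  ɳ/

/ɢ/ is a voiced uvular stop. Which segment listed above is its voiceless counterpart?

/q/

The voiceless counterpart is a voiceless uvular stop — in this inventory, /q/.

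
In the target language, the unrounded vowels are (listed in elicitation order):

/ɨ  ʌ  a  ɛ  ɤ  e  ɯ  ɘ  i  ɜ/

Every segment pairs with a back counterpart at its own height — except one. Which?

High: /i/ ~ /ɨ/ ~ /ɯ/
High-mid: /e/ ~ /ɘ/ ~ /ɤ/
Low-mid: /ɛ/ ~ /ɜ/ ~ /ʌ/
Low: only /a/ (front); no back partner.
So /a/ is the unpaired segment.

/a/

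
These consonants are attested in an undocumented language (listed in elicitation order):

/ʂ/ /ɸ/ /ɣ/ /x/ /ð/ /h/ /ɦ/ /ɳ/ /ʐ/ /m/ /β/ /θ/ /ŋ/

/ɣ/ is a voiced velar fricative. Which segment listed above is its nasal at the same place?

The nasal at the same place is a velar nasal — in this inventory, /ŋ/.

/ŋ/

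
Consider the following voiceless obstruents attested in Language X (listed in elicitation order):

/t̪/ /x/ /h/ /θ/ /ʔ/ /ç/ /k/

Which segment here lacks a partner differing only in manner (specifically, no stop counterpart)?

Dental: /t̪/ ~ /θ/
Velar: /k/ ~ /x/
Glottal: /ʔ/ ~ /h/
Palatal: only /ç/ (fricative); no stop partner.
So /ç/ is the unpaired segment.

/ç/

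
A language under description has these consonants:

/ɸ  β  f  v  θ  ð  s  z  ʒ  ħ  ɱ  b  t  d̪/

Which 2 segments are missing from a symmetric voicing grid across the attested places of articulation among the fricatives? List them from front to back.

Voiceless: /ɸ/ (bilabial), /f/ (labiodental), /θ/ (dental), /s/ (alveolar), /ħ/ (pharyngeal).
Voiced: /β/ (bilabial), /v/ (labiodental), /ð/ (dental), /z/ (alveolar), /ʒ/ (postalveolar).
Gaps, from front to back: postalveolar lacks voiceless (/ʃ/); pharyngeal lacks voiced (/ʕ/).

/ʃ/, /ʕ/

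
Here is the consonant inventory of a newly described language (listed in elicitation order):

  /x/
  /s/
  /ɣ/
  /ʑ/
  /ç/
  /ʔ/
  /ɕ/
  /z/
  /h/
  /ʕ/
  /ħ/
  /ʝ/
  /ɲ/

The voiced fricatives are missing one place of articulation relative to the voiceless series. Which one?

Voiceless: /s/ (alveolar), /ɕ/ (alveolo-palatal), /ç/ (palatal), /x/ (velar), /ħ/ (pharyngeal), /h/ (glottal).
Voiced: /z/ (alveolar), /ʑ/ (alveolo-palatal), /ʝ/ (palatal), /ɣ/ (velar), /ʕ/ (pharyngeal).
Every place of articulation has a voiced member except glottal, where /ɦ/ would be expected.

glottal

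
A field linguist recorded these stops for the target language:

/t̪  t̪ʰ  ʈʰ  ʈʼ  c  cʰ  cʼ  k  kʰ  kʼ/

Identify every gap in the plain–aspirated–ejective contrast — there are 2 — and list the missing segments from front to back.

place of articulation  plain     aspirated  ejective
dental            t̪        t̪ʰ       —       
retroflex         —         ʈʰ        ʈʼ      
palatal           c         cʰ        cʼ      
velar             k         kʰ        kʼ      
Gaps, from front to back: dental lacks ejective (/t̪ʼ/); retroflex lacks plain (/ʈ/).

/t̪ʼ/, /ʈ/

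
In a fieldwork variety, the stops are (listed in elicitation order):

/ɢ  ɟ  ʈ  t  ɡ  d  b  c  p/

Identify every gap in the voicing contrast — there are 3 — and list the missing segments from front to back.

/ɖ/, /k/, /q/

place of articulation  voiceless  voiced  
bilabial          p         b       
alveolar          t         d       
retroflex         ʈ         —       
palatal           c         ɟ       
velar             —         ɡ       
uvular            —         ɢ       
Gaps, from front to back: retroflex lacks voiced (/ɖ/); velar lacks voiceless (/k/); uvular lacks voiceless (/q/).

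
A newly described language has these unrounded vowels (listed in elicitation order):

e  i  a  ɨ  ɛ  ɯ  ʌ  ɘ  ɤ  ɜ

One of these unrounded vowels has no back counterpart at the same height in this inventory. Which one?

/a/

High: /i/ ~ /ɨ/ ~ /ɯ/
High-mid: /e/ ~ /ɘ/ ~ /ɤ/
Low-mid: /ɛ/ ~ /ɜ/ ~ /ʌ/
Low: only /a/ (front); no back partner.
So /a/ is the unpaired segment.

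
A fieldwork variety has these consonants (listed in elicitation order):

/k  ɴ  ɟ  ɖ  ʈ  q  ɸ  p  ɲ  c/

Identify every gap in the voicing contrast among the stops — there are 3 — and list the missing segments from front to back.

bilabial: voiceless /p/, voiced —.
retroflex: voiceless /ʈ/, voiced /ɖ/.
palatal: voiceless /c/, voiced /ɟ/.
velar: voiceless /k/, voiced —.
uvular: voiceless /q/, voiced —.
Gaps, from front to back: bilabial lacks voiced (/b/); velar lacks voiced (/ɡ/); uvular lacks voiced (/ɢ/).

/b/, /ɡ/, /ɢ/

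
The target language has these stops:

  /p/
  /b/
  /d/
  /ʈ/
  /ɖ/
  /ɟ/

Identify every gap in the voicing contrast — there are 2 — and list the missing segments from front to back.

place of articulation  voiceless  voiced  
bilabial          p         b       
alveolar          —         d       
retroflex         ʈ         ɖ       
palatal           —         ɟ       
Gaps, from front to back: alveolar lacks voiceless (/t/); palatal lacks voiceless (/c/).

/t/, /c/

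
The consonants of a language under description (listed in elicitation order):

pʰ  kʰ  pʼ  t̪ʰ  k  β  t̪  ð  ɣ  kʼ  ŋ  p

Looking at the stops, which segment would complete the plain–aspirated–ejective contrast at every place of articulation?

Plain: /p/ (bilabial), /t̪/ (dental), /k/ (velar).
Aspirated: /pʰ/ (bilabial), /t̪ʰ/ (dental), /kʰ/ (velar).
Ejective: /pʼ/ (bilabial), /kʼ/ (velar).
The dental row has no ejective member, so the gap is the ejective dental stop /t̪ʼ/.

/t̪ʼ/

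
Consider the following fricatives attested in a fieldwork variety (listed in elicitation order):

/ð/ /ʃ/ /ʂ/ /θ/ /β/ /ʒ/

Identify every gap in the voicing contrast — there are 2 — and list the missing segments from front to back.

/ɸ/, /ʐ/

place of articulation  voiceless  voiced  
bilabial          —         β       
dental            θ         ð       
postalveolar      ʃ         ʒ       
retroflex         ʂ         —       
Gaps, from front to back: bilabial lacks voiceless (/ɸ/); retroflex lacks voiced (/ʐ/).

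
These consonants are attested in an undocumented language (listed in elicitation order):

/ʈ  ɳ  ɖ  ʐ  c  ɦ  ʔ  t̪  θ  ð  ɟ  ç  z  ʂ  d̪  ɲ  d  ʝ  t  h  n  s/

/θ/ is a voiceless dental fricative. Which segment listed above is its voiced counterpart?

The voiced counterpart is a voiced dental fricative — in this inventory, /ð/.

/ð/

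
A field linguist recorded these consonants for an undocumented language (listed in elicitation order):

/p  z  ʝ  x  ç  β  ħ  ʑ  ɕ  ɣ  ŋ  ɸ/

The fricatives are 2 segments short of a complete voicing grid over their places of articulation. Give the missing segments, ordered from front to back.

/s/, /ʕ/

Voiceless: /ɸ/ (bilabial), /ɕ/ (alveolo-palatal), /ç/ (palatal), /x/ (velar), /ħ/ (pharyngeal).
Voiced: /β/ (bilabial), /z/ (alveolar), /ʑ/ (alveolo-palatal), /ʝ/ (palatal), /ɣ/ (velar).
Gaps, from front to back: alveolar lacks voiceless (/s/); pharyngeal lacks voiced (/ʕ/).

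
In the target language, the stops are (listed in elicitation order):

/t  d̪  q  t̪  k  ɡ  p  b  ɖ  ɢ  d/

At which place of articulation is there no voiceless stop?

place of articulation  voiceless  voiced  
bilabial          p         b       
dental            t̪        d̪      
alveolar          t         d       
retroflex         —         ɖ       
velar             k         ɡ       
uvular            q         ɢ       
Every place of articulation has a voiceless member except retroflex, where /ʈ/ would be expected.

retroflex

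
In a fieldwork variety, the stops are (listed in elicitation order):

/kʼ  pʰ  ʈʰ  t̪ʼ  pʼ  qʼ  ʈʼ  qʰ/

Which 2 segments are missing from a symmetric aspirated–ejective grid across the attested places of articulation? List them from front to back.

/t̪ʰ/, /kʰ/

bilabial: aspirated /pʰ/, ejective /pʼ/.
dental: aspirated —, ejective /t̪ʼ/.
retroflex: aspirated /ʈʰ/, ejective /ʈʼ/.
velar: aspirated —, ejective /kʼ/.
uvular: aspirated /qʰ/, ejective /qʼ/.
Gaps, from front to back: dental lacks aspirated (/t̪ʰ/); velar lacks aspirated (/kʰ/).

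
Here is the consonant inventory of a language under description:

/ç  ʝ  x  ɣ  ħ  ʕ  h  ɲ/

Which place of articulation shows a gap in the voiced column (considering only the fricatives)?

glottal

Voiceless: /ç/ (palatal), /x/ (velar), /ħ/ (pharyngeal), /h/ (glottal).
Voiced: /ʝ/ (palatal), /ɣ/ (velar), /ʕ/ (pharyngeal).
Every place of articulation has a voiced member except glottal, where /ɦ/ would be expected.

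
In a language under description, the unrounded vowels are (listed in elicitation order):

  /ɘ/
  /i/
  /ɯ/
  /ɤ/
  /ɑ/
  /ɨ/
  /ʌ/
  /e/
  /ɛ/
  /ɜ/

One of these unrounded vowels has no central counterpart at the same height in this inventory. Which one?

/ɑ/

High: /i/ ~ /ɨ/ ~ /ɯ/
High-mid: /e/ ~ /ɘ/ ~ /ɤ/
Low-mid: /ɛ/ ~ /ɜ/ ~ /ʌ/
Low: only /ɑ/ (back); no central partner.
So /ɑ/ is the unpaired segment.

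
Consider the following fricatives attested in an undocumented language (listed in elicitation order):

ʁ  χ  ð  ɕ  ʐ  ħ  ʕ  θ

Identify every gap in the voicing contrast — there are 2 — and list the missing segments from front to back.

/ʂ/, /ʑ/

place of articulation  voiceless  voiced  
dental            θ         ð       
retroflex         —         ʐ       
alveolo-palatal   ɕ         —       
uvular            χ         ʁ       
pharyngeal        ħ         ʕ       
Gaps, from front to back: retroflex lacks voiceless (/ʂ/); alveolo-palatal lacks voiced (/ʑ/).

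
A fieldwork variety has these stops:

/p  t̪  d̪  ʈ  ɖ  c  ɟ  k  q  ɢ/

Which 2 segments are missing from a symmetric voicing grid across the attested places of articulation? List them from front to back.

/b/, /ɡ/

bilabial: voiceless /p/, voiced —.
dental: voiceless /t̪/, voiced /d̪/.
retroflex: voiceless /ʈ/, voiced /ɖ/.
palatal: voiceless /c/, voiced /ɟ/.
velar: voiceless /k/, voiced —.
uvular: voiceless /q/, voiced /ɢ/.
Gaps, from front to back: bilabial lacks voiced (/b/); velar lacks voiced (/ɡ/).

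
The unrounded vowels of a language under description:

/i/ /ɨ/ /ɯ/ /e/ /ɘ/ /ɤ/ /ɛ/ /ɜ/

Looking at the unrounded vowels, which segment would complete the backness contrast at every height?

/ʌ/

height            front     central   back    
high              i         ɨ         ɯ       
high-mid          e         ɘ         ɤ       
low-mid           ɛ         ɜ         —       
The low-mid row has no back member, so the gap is the low-mid back unrounded vowel /ʌ/.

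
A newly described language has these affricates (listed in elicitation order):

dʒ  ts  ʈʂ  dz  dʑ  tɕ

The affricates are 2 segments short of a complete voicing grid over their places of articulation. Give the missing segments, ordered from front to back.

/tʃ/, /ɖʐ/

alveolar: voiceless /ts/, voiced /dz/.
postalveolar: voiceless —, voiced /dʒ/.
retroflex: voiceless /ʈʂ/, voiced —.
alveolo-palatal: voiceless /tɕ/, voiced /dʑ/.
Gaps, from front to back: postalveolar lacks voiceless (/tʃ/); retroflex lacks voiced (/ɖʐ/).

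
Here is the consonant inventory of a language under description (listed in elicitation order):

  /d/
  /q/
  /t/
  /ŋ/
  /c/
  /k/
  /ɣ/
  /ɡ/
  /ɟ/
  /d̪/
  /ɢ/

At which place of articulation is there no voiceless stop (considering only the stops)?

dental: voiceless —, voiced /d̪/.
alveolar: voiceless /t/, voiced /d/.
palatal: voiceless /c/, voiced /ɟ/.
velar: voiceless /k/, voiced /ɡ/.
uvular: voiceless /q/, voiced /ɢ/.
Every place of articulation has a voiceless member except dental, where /t̪/ would be expected.

dental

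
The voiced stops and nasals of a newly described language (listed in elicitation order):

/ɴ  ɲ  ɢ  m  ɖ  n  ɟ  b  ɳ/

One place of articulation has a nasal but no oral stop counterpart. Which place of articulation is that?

alveolar

Oral stop: /b/ (bilabial), /ɖ/ (retroflex), /ɟ/ (palatal), /ɢ/ (uvular).
Nasal: /m/ (bilabial), /n/ (alveolar), /ɳ/ (retroflex), /ɲ/ (palatal), /ɴ/ (uvular).
Every place of articulation has an oral stop member except alveolar, where /d/ would be expected.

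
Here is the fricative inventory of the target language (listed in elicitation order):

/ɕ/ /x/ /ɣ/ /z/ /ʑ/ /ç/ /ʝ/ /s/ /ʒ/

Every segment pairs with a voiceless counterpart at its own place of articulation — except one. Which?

Alveolar: /s/ ~ /z/
Alveolo-palatal: /ɕ/ ~ /ʑ/
Palatal: /ç/ ~ /ʝ/
Velar: /x/ ~ /ɣ/
Postalveolar: only /ʒ/ (voiced); no voiceless partner.
So /ʒ/ is the unpaired segment.

/ʒ/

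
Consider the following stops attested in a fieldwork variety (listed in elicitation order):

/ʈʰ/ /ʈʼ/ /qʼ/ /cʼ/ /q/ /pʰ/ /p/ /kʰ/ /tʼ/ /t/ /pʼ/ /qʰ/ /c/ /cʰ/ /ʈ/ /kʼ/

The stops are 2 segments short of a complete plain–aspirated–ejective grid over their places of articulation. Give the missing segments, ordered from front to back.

place of articulation  plain     aspirated  ejective
bilabial          p         pʰ        pʼ      
alveolar          t         —         tʼ      
retroflex         ʈ         ʈʰ        ʈʼ      
palatal           c         cʰ        cʼ      
velar             —         kʰ        kʼ      
uvular            q         qʰ        qʼ      
Gaps, from front to back: alveolar lacks aspirated (/tʰ/); velar lacks plain (/k/).

/tʰ/, /k/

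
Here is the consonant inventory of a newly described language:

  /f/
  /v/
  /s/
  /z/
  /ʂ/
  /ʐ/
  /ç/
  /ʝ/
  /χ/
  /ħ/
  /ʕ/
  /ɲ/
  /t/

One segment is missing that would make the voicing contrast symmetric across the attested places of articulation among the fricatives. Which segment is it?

/ʁ/

labiodental: voiceless /f/, voiced /v/.
alveolar: voiceless /s/, voiced /z/.
retroflex: voiceless /ʂ/, voiced /ʐ/.
palatal: voiceless /ç/, voiced /ʝ/.
uvular: voiceless /χ/, voiced —.
pharyngeal: voiceless /ħ/, voiced /ʕ/.
The uvular row has no voiced member, so the gap is the voiced uvular fricative /ʁ/.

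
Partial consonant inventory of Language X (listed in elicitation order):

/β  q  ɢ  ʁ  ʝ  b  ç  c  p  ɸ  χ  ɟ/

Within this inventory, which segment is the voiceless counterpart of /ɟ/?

/c/

/ɟ/ is a voiced palatal stop.
The voiceless counterpart is a voiceless palatal stop — in this inventory, /c/.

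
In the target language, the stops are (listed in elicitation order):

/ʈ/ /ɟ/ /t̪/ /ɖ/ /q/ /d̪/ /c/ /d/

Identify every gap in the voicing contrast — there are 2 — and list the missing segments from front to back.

/t/, /ɢ/

dental: voiceless /t̪/, voiced /d̪/.
alveolar: voiceless —, voiced /d/.
retroflex: voiceless /ʈ/, voiced /ɖ/.
palatal: voiceless /c/, voiced /ɟ/.
uvular: voiceless /q/, voiced —.
Gaps, from front to back: alveolar lacks voiceless (/t/); uvular lacks voiced (/ɢ/).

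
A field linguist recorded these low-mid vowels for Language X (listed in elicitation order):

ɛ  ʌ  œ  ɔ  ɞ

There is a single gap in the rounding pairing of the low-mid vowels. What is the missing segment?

/ɜ/

backness          unrounded  rounded 
front             ɛ         œ       
central           —         ɞ       
back              ʌ         ɔ       
The central row has no unrounded member, so the gap is the central unrounded vowel /ɜ/.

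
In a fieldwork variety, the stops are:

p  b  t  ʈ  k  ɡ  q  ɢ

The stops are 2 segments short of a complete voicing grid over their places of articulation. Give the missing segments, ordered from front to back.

/d/, /ɖ/

Voiceless: /p/ (bilabial), /t/ (alveolar), /ʈ/ (retroflex), /k/ (velar), /q/ (uvular).
Voiced: /b/ (bilabial), /ɡ/ (velar), /ɢ/ (uvular).
Gaps, from front to back: alveolar lacks voiced (/d/); retroflex lacks voiced (/ɖ/).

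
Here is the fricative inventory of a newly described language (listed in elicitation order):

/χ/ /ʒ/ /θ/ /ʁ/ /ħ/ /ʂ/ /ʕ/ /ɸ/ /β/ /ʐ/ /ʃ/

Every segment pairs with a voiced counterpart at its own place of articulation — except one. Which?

/θ/

Bilabial: /ɸ/ ~ /β/
Postalveolar: /ʃ/ ~ /ʒ/
Retroflex: /ʂ/ ~ /ʐ/
Uvular: /χ/ ~ /ʁ/
Pharyngeal: /ħ/ ~ /ʕ/
Dental: only /θ/ (voiceless); no voiced partner.
So /θ/ is the unpaired segment.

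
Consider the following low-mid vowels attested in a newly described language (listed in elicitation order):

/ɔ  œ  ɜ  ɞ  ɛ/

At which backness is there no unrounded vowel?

front: unrounded /ɛ/, rounded /œ/.
central: unrounded /ɜ/, rounded /ɞ/.
back: unrounded —, rounded /ɔ/.
Every backness has an unrounded member except back, where /ʌ/ would be expected.

back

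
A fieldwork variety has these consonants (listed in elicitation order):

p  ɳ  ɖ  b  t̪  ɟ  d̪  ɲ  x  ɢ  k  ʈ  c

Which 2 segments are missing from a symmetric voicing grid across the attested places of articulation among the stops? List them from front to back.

bilabial: voiceless /p/, voiced /b/.
dental: voiceless /t̪/, voiced /d̪/.
retroflex: voiceless /ʈ/, voiced /ɖ/.
palatal: voiceless /c/, voiced /ɟ/.
velar: voiceless /k/, voiced —.
uvular: voiceless —, voiced /ɢ/.
Gaps, from front to back: velar lacks voiced (/ɡ/); uvular lacks voiceless (/q/).

/ɡ/, /q/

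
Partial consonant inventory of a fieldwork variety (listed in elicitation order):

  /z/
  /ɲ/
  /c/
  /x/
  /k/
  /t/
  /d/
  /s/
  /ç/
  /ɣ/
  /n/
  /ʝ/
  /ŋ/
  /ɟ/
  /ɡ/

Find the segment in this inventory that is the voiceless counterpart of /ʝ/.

/ʝ/ is a voiced palatal fricative.
The voiceless counterpart is a voiceless palatal fricative — in this inventory, /ç/.

/ç/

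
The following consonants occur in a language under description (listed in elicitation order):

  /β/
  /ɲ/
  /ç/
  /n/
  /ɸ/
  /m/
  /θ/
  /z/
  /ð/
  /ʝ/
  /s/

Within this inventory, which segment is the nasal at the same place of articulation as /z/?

/z/ is a voiced alveolar fricative.
The nasal at the same place is an alveolar nasal — in this inventory, /n/.

/n/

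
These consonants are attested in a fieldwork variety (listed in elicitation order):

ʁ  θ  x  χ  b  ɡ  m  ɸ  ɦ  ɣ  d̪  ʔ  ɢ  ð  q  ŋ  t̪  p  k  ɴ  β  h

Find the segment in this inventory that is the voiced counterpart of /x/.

/ɣ/

/x/ is a voiceless velar fricative.
The voiced counterpart is a voiced velar fricative — in this inventory, /ɣ/.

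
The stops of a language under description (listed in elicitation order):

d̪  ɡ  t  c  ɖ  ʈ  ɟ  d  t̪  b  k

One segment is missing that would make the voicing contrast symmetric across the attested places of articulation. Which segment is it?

/p/

Voiceless: /t̪/ (dental), /t/ (alveolar), /ʈ/ (retroflex), /c/ (palatal), /k/ (velar).
Voiced: /b/ (bilabial), /d̪/ (dental), /d/ (alveolar), /ɖ/ (retroflex), /ɟ/ (palatal), /ɡ/ (velar).
The bilabial row has no voiceless member, so the gap is the voiceless bilabial stop /p/.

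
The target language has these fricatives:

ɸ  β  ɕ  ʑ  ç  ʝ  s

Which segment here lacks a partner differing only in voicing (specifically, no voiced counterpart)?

/s/

Bilabial: /ɸ/ ~ /β/
Alveolo-palatal: /ɕ/ ~ /ʑ/
Palatal: /ç/ ~ /ʝ/
Alveolar: only /s/ (voiceless); no voiced partner.
So /s/ is the unpaired segment.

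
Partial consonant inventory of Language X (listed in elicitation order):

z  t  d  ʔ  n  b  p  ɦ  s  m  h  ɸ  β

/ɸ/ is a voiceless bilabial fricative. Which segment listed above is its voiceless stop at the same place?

/p/

The voiceless stop at the same place is a voiceless bilabial stop — in this inventory, /p/.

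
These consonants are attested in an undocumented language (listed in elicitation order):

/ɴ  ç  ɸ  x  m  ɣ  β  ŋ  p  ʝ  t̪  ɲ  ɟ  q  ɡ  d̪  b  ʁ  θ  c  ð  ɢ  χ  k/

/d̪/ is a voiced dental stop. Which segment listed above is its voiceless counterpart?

/t̪/

The voiceless counterpart is a voiceless dental stop — in this inventory, /t̪/.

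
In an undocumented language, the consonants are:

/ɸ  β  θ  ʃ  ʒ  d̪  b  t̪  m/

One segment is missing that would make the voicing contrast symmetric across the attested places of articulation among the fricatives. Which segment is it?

/ð/

Voiceless: /ɸ/ (bilabial), /θ/ (dental), /ʃ/ (postalveolar).
Voiced: /β/ (bilabial), /ʒ/ (postalveolar).
The dental row has no voiced member, so the gap is the voiced dental fricative /ð/.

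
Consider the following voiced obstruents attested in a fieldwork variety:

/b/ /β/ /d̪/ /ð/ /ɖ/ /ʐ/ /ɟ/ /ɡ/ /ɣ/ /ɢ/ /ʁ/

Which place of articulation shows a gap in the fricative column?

Stop: /b/ (bilabial), /d̪/ (dental), /ɖ/ (retroflex), /ɟ/ (palatal), /ɡ/ (velar), /ɢ/ (uvular).
Fricative: /β/ (bilabial), /ð/ (dental), /ʐ/ (retroflex), /ɣ/ (velar), /ʁ/ (uvular).
Every place of articulation has a fricative member except palatal, where /ʝ/ would be expected.

palatal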